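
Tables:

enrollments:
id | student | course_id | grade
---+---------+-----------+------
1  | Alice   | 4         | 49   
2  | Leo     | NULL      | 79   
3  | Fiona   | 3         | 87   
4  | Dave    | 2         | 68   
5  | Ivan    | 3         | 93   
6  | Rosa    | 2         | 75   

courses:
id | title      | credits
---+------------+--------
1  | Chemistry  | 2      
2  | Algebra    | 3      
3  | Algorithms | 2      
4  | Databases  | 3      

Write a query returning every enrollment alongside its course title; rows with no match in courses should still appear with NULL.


LEFT JOIN keeps every row from enrollments (the left table); where course_id has no match in courses, the course columns become NULL. Walk through each enrollment:
  - enrollment 1 (Alice): course_id=4 -> matches Databases
  - enrollment 2 (Leo): course_id=NULL, no match -> kept with NULL
  - enrollment 3 (Fiona): course_id=3 -> matches Algorithms
  - enrollment 4 (Dave): course_id=2 -> matches Algebra
  - enrollment 5 (Ivan): course_id=3 -> matches Algorithms
  - enrollment 6 (Rosa): course_id=2 -> matches Algebra
All 6 rows appear; 1 has NULL course.

SQL:
SELECT a.student, b.title AS course
FROM enrollments a
LEFT JOIN courses b ON a.course_id = b.id

Result:
student | course    
--------+-----------
Alice   | Databases 
Leo     | NULL      
Fiona   | Algorithms
Dave    | Algebra   
Ivan    | Algorithms
Rosa    | Algebra   


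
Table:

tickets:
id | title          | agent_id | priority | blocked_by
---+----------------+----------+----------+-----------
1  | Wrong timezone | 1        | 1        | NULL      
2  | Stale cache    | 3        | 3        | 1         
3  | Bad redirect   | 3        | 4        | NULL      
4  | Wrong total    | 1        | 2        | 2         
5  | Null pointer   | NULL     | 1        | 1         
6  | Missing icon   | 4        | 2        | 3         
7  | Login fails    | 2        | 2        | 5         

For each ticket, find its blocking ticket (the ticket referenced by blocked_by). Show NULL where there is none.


This is a self-join: tickets is joined to a second copy of itself, matching each row's blocked_by to another row's id. Use LEFT JOIN so rows with blocked_by=NULL are kept.
  - ticket 1 (Wrong timezone): blocked_by=NULL -> NULL
  - ticket 2 (Stale cache): blocked_by=1 -> Wrong timezone
  - ticket 3 (Bad redirect): blocked_by=NULL -> NULL
  - ticket 4 (Wrong total): blocked_by=2 -> Stale cache
  - ticket 5 (Null pointer): blocked_by=1 -> Wrong timezone
  - ticket 6 (Missing icon): blocked_by=3 -> Bad redirect
  - ticket 7 (Login fails): blocked_by=5 -> Null pointer

SQL:
SELECT a.title AS item, b.title AS blocked_by
FROM tickets a
LEFT JOIN tickets b ON a.blocked_by = b.id

Result:
item           | blocked_by    
---------------+---------------
Wrong timezone | NULL          
Stale cache    | Wrong timezone
Bad redirect   | NULL          
Wrong total    | Stale cache   
Null pointer   | Wrong timezone
Missing icon   | Bad redirect  
Login fails    | Null pointer  


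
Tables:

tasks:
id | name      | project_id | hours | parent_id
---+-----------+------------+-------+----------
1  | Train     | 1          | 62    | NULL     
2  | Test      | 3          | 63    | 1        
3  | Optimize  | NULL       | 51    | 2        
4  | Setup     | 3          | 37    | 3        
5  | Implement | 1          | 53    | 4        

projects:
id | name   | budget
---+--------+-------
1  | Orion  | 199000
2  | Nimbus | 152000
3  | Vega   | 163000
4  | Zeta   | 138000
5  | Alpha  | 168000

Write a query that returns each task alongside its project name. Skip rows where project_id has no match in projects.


INNER JOIN keeps only tasks rows whose project_id matches an id in projects. Walk through each task:
  - task 1 (Train): project_id=1 -> matches Orion
  - task 2 (Test): project_id=3 -> matches Vega
  - task 3 (Optimize): project_id=NULL, no match -> dropped
  - task 4 (Setup): project_id=3 -> matches Vega
  - task 5 (Implement): project_id=1 -> matches Orion
So 1 of 5 rows is dropped.

SQL:
SELECT a.name, b.name AS project
FROM tasks a
INNER JOIN projects b ON a.project_id = b.id

Result:
name      | project
----------+--------
Train     | Orion  
Test      | Vega   
Setup     | Vega   
Implement | Orion  


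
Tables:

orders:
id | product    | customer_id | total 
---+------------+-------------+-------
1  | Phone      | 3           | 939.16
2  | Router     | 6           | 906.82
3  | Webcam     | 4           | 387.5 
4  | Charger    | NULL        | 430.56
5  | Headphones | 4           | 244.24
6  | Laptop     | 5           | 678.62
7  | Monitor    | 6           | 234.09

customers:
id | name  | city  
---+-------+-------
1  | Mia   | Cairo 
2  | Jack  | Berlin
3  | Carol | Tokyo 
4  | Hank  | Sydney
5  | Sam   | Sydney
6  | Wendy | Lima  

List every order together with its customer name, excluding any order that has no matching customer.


INNER JOIN keeps only orders rows whose customer_id matches an id in customers. Walk through each order:
  - order 1 (Phone): customer_id=3 -> matches Carol
  - order 2 (Router): customer_id=6 -> matches Wendy
  - order 3 (Webcam): customer_id=4 -> matches Hank
  - order 4 (Charger): customer_id=NULL, no match -> dropped
  - order 5 (Headphones): customer_id=4 -> matches Hank
  - order 6 (Laptop): customer_id=5 -> matches Sam
  - order 7 (Monitor): customer_id=6 -> matches Wendy
So 1 of 7 rows is dropped.

SQL:
SELECT a.product, b.name AS customer
FROM orders a
INNER JOIN customers b ON a.customer_id = b.id

Result:
product    | customer
-----------+---------
Phone      | Carol   
Router     | Wendy   
Webcam     | Hank    
Headphones | Hank    
Laptop     | Sam     
Monitor    | Wendy   


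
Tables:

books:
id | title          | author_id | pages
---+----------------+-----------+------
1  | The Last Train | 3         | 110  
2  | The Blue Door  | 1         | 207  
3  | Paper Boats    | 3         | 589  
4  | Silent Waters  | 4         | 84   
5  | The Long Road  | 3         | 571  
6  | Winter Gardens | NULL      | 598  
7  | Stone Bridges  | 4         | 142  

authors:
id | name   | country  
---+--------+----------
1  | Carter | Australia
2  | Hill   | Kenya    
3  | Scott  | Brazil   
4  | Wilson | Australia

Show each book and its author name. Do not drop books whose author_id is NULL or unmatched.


LEFT JOIN keeps every row from books (the left table); where author_id has no match in authors, the author columns become NULL. Walk through each book:
  - book 1 (The Last Train): author_id=3 -> matches Scott
  - book 2 (The Blue Door): author_id=1 -> matches Carter
  - book 3 (Paper Boats): author_id=3 -> matches Scott
  - book 4 (Silent Waters): author_id=4 -> matches Wilson
  - book 5 (The Long Road): author_id=3 -> matches Scott
  - book 6 (Winter Gardens): author_id=NULL, no match -> kept with NULL
  - book 7 (Stone Bridges): author_id=4 -> matches Wilson
All 7 rows appear; 1 has NULL author.

SQL:
SELECT a.title, b.name AS author
FROM books a
LEFT JOIN authors b ON a.author_id = b.id

Result:
title          | author
---------------+-------
The Last Train | Scott 
The Blue Door  | Carter
Paper Boats    | Scott 
Silent Waters  | Wilson
The Long Road  | Scott 
Winter Gardens | NULL  
Stone Bridges  | Wilson


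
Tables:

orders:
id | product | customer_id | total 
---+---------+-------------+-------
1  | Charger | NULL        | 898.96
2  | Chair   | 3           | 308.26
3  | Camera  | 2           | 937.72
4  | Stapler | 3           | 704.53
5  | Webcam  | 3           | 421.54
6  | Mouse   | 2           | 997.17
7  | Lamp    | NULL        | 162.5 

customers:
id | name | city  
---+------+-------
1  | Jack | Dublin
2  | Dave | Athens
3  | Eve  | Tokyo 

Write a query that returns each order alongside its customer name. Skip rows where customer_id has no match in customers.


INNER JOIN keeps only orders rows whose customer_id matches an id in customers. Walk through each order:
  - order 1 (Charger): customer_id=NULL, no match -> dropped
  - order 2 (Chair): customer_id=3 -> matches Eve
  - order 3 (Camera): customer_id=2 -> matches Dave
  - order 4 (Stapler): customer_id=3 -> matches Eve
  - order 5 (Webcam): customer_id=3 -> matches Eve
  - order 6 (Mouse): customer_id=2 -> matches Dave
  - order 7 (Lamp): customer_id=NULL, no match -> dropped
So 2 of 7 rows are dropped.

SQL:
SELECT a.product, b.name AS customer
FROM orders a
INNER JOIN customers b ON a.customer_id = b.id

Result:
product | customer
--------+---------
Chair   | Eve     
Camera  | Dave    
Stapler | Eve     
Webcam  | Eve     
Mouse   | Dave    


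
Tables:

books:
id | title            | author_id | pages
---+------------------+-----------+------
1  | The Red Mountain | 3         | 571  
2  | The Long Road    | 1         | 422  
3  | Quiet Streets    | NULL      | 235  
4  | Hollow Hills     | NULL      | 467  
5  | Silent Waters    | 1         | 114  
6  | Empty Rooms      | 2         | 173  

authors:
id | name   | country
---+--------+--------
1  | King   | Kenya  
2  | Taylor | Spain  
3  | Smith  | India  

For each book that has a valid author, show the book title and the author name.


INNER JOIN keeps only books rows whose author_id matches an id in authors. Walk through each book:
  - book 1 (The Red Mountain): author_id=3 -> matches Smith
  - book 2 (The Long Road): author_id=1 -> matches King
  - book 3 (Quiet Streets): author_id=NULL, no match -> dropped
  - book 4 (Hollow Hills): author_id=NULL, no match -> dropped
  - book 5 (Silent Waters): author_id=1 -> matches King
  - book 6 (Empty Rooms): author_id=2 -> matches Taylor
So 2 of 6 rows are dropped.

SQL:
SELECT a.title, b.name AS author
FROM books a
INNER JOIN authors b ON a.author_id = b.id

Result:
title            | author
-----------------+-------
The Red Mountain | Smith 
The Long Road    | King  
Silent Waters    | King  
Empty Rooms      | Taylor


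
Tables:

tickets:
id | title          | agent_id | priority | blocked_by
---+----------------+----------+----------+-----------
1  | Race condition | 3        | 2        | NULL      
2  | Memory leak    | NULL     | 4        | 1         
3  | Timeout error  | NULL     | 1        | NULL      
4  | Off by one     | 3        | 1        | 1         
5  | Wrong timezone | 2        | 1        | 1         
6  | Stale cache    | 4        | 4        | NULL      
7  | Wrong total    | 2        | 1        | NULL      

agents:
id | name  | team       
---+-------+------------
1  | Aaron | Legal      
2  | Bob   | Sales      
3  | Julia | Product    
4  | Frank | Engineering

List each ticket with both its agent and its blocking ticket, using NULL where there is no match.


Two LEFT JOINs from the same base table tickets: one to agents via agent_id, one to tickets itself via blocked_by. Both are LEFT so every ticket is preserved.
Match against agents:
  - ticket 1 (Race condition): agent_id=3 -> matches Julia
  - ticket 2 (Memory leak): agent_id=NULL, no match -> kept with NULL
  - ticket 3 (Timeout error): agent_id=NULL, no match -> kept with NULL
  - ticket 4 (Off by one): agent_id=3 -> matches Julia
  - ticket 5 (Wrong timezone): agent_id=2 -> matches Bob
  - ticket 6 (Stale cache): agent_id=4 -> matches Frank
  - ticket 7 (Wrong total): agent_id=2 -> matches Bob
Match against tickets (self):
  - ticket 1 (Race condition): blocked_by=NULL -> NULL
  - ticket 2 (Memory leak): blocked_by=1 -> Race condition
  - ticket 3 (Timeout error): blocked_by=NULL -> NULL
  - ticket 4 (Off by one): blocked_by=1 -> Race condition
  - ticket 5 (Wrong timezone): blocked_by=1 -> Race condition
  - ticket 6 (Stale cache): blocked_by=NULL -> NULL
  - ticket 7 (Wrong total): blocked_by=NULL -> NULL

SQL:
SELECT a.title, b.name AS agent, c.title AS blocked_by
FROM tickets a
LEFT JOIN agents b ON a.agent_id = b.id
LEFT JOIN tickets c ON a.blocked_by = c.id

Result:
title          | agent | blocked_by    
---------------+-------+---------------
Race condition | Julia | NULL          
Memory leak    | NULL  | Race condition
Timeout error  | NULL  | NULL          
Off by one     | Julia | Race condition
Wrong timezone | Bob   | Race condition
Stale cache    | Frank | NULL          
Wrong total    | Bob   | NULL          


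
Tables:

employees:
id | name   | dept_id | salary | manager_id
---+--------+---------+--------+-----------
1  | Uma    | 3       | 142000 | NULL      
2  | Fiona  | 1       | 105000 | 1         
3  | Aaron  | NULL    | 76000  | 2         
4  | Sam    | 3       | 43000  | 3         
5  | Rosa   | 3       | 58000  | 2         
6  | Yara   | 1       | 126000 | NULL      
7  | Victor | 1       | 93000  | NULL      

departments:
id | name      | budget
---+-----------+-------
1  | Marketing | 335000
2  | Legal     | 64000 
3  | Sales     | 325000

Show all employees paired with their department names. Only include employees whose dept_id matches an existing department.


INNER JOIN keeps only employees rows whose dept_id matches an id in departments. Walk through each employee:
  - employee 1 (Uma): dept_id=3 -> matches Sales
  - employee 2 (Fiona): dept_id=1 -> matches Marketing
  - employee 3 (Aaron): dept_id=NULL, no match -> dropped
  - employee 4 (Sam): dept_id=3 -> matches Sales
  - employee 5 (Rosa): dept_id=3 -> matches Sales
  - employee 6 (Yara): dept_id=1 -> matches Marketing
  - employee 7 (Victor): dept_id=1 -> matches Marketing
So 1 of 7 rows is dropped.

SQL:
SELECT a.name, b.name AS department
FROM employees a
INNER JOIN departments b ON a.dept_id = b.id

Result:
name   | department
-------+-----------
Uma    | Sales     
Fiona  | Marketing 
Sam    | Sales     
Rosa   | Sales     
Yara   | Marketing 
Victor | Marketing 


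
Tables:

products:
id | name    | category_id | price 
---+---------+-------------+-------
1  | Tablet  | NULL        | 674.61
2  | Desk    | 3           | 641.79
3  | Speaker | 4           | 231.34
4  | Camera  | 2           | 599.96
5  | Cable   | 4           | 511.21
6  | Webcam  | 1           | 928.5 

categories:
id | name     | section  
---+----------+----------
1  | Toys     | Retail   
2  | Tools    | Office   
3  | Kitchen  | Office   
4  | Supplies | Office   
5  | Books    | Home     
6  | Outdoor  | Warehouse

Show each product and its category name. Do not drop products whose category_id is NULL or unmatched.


LEFT JOIN keeps every row from products (the left table); where category_id has no match in categories, the category columns become NULL. Walk through each product:
  - product 1 (Tablet): category_id=NULL, no match -> kept with NULL
  - product 2 (Desk): category_id=3 -> matches Kitchen
  - product 3 (Speaker): category_id=4 -> matches Supplies
  - product 4 (Camera): category_id=2 -> matches Tools
  - product 5 (Cable): category_id=4 -> matches Supplies
  - product 6 (Webcam): category_id=1 -> matches Toys
All 6 rows appear; 1 has NULL category.

SQL:
SELECT a.name, b.name AS category
FROM products a
LEFT JOIN categories b ON a.category_id = b.id

Result:
name    | category
--------+---------
Tablet  | NULL    
Desk    | Kitchen 
Speaker | Supplies
Camera  | Tools   
Cable   | Supplies
Webcam  | Toys    


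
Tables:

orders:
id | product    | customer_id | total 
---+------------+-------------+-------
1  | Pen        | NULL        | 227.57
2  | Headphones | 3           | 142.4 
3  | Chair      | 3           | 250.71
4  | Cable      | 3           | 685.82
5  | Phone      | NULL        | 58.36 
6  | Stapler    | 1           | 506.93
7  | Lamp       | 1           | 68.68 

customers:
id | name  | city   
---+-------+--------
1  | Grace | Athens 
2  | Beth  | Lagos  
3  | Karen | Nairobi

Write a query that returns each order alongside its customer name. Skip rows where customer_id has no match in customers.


INNER JOIN keeps only orders rows whose customer_id matches an id in customers. Walk through each order:
  - order 1 (Pen): customer_id=NULL, no match -> dropped
  - order 2 (Headphones): customer_id=3 -> matches Karen
  - order 3 (Chair): customer_id=3 -> matches Karen
  - order 4 (Cable): customer_id=3 -> matches Karen
  - order 5 (Phone): customer_id=NULL, no match -> dropped
  - order 6 (Stapler): customer_id=1 -> matches Grace
  - order 7 (Lamp): customer_id=1 -> matches Grace
So 2 of 7 rows are dropped.

SQL:
SELECT a.product, b.name AS customer
FROM orders a
INNER JOIN customers b ON a.customer_id = b.id

Result:
product    | customer
-----------+---------
Headphones | Karen   
Chair      | Karen   
Cable      | Karen   
Stapler    | Grace   
Lamp       | Grace   


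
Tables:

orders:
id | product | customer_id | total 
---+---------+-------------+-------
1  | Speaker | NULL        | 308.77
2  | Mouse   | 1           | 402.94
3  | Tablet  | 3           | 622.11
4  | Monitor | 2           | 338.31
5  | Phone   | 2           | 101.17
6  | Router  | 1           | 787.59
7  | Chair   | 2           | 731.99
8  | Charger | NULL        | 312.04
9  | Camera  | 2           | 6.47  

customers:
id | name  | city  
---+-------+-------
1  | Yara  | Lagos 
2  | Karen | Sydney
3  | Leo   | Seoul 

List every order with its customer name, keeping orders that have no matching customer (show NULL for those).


LEFT JOIN keeps every row from orders (the left table); where customer_id has no match in customers, the customer columns become NULL. Walk through each order:
  - order 1 (Speaker): customer_id=NULL, no match -> kept with NULL
  - order 2 (Mouse): customer_id=1 -> matches Yara
  - order 3 (Tablet): customer_id=3 -> matches Leo
  - order 4 (Monitor): customer_id=2 -> matches Karen
  - order 5 (Phone): customer_id=2 -> matches Karen
  - order 6 (Router): customer_id=1 -> matches Yara
  - order 7 (Chair): customer_id=2 -> matches Karen
  - order 8 (Charger): customer_id=NULL, no match -> kept with NULL
  - order 9 (Camera): customer_id=2 -> matches Karen
All 9 rows appear; 2 have NULL customer.

SQL:
SELECT a.product, b.name AS customer
FROM orders a
LEFT JOIN customers b ON a.customer_id = b.id

Result:
product | customer
--------+---------
Speaker | NULL    
Mouse   | Yara    
Tablet  | Leo     
Monitor | Karen   
Phone   | Karen   
Router  | Yara    
Chair   | Karen   
Charger | NULL    
Camera  | Karen   


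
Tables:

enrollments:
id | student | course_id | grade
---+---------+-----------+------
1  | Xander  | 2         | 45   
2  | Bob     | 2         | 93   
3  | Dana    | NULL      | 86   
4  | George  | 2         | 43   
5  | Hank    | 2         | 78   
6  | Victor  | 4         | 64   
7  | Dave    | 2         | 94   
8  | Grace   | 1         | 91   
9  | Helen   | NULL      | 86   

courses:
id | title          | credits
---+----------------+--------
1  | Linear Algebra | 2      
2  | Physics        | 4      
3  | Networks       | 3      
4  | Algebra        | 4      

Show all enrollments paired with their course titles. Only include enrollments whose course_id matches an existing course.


INNER JOIN keeps only enrollments rows whose course_id matches an id in courses. Walk through each enrollment:
  - enrollment 1 (Xander): course_id=2 -> matches Physics
  - enrollment 2 (Bob): course_id=2 -> matches Physics
  - enrollment 3 (Dana): course_id=NULL, no match -> dropped
  - enrollment 4 (George): course_id=2 -> matches Physics
  - enrollment 5 (Hank): course_id=2 -> matches Physics
  - enrollment 6 (Victor): course_id=4 -> matches Algebra
  - enrollment 7 (Dave): course_id=2 -> matches Physics
  - enrollment 8 (Grace): course_id=1 -> matches Linear Algebra
  - enrollment 9 (Helen): course_id=NULL, no match -> dropped
So 2 of 9 rows are dropped.

SQL:
SELECT a.student, b.title AS course
FROM enrollments a
INNER JOIN courses b ON a.course_id = b.id

Result:
student | course        
--------+---------------
Xander  | Physics       
Bob     | Physics       
George  | Physics       
Hank    | Physics       
Victor  | Algebra       
Dave    | Physics       
Grace   | Linear Algebra


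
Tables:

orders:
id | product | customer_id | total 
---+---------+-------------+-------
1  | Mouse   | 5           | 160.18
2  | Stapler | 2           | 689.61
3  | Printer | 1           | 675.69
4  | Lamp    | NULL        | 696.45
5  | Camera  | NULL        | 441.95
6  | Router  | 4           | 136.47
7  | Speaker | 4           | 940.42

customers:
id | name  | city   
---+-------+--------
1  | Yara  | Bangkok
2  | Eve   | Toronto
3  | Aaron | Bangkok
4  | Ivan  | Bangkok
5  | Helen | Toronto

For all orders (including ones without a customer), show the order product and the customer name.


LEFT JOIN keeps every row from orders (the left table); where customer_id has no match in customers, the customer columns become NULL. Walk through each order:
  - order 1 (Mouse): customer_id=5 -> matches Helen
  - order 2 (Stapler): customer_id=2 -> matches Eve
  - order 3 (Printer): customer_id=1 -> matches Yara
  - order 4 (Lamp): customer_id=NULL, no match -> kept with NULL
  - order 5 (Camera): customer_id=NULL, no match -> kept with NULL
  - order 6 (Router): customer_id=4 -> matches Ivan
  - order 7 (Speaker): customer_id=4 -> matches Ivan
All 7 rows appear; 2 have NULL customer.

SQL:
SELECT a.product, b.name AS customer
FROM orders a
LEFT JOIN customers b ON a.customer_id = b.id

Result:
product | customer
--------+---------
Mouse   | Helen   
Stapler | Eve     
Printer | Yara    
Lamp    | NULL    
Camera  | NULL    
Router  | Ivan    
Speaker | Ivan    


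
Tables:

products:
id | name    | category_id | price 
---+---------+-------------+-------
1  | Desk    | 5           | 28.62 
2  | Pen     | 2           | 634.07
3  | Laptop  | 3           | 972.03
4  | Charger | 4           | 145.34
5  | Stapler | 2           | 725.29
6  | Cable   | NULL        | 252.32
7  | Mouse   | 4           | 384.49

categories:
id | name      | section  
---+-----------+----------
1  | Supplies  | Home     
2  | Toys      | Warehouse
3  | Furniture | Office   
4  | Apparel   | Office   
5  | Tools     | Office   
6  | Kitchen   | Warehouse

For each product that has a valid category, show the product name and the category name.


INNER JOIN keeps only products rows whose category_id matches an id in categories. Walk through each product:
  - product 1 (Desk): category_id=5 -> matches Tools
  - product 2 (Pen): category_id=2 -> matches Toys
  - product 3 (Laptop): category_id=3 -> matches Furniture
  - product 4 (Charger): category_id=4 -> matches Apparel
  - product 5 (Stapler): category_id=2 -> matches Toys
  - product 6 (Cable): category_id=NULL, no match -> dropped
  - product 7 (Mouse): category_id=4 -> matches Apparel
So 1 of 7 rows is dropped.

SQL:
SELECT a.name, b.name AS category
FROM products a
INNER JOIN categories b ON a.category_id = b.id

Result:
name    | category 
--------+----------
Desk    | Tools    
Pen     | Toys     
Laptop  | Furniture
Charger | Apparel  
Stapler | Toys     
Mouse   | Apparel  


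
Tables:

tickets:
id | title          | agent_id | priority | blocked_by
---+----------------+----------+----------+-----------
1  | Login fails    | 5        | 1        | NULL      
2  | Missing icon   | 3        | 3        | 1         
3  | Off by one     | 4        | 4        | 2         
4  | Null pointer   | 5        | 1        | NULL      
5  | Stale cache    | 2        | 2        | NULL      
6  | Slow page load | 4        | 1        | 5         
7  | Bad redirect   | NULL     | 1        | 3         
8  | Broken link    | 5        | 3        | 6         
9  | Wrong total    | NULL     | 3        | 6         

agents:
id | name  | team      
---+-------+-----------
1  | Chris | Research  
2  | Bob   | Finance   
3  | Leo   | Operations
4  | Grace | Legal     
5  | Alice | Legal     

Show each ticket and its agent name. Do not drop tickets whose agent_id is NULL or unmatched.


LEFT JOIN keeps every row from tickets (the left table); where agent_id has no match in agents, the agent columns become NULL. Walk through each ticket:
  - ticket 1 (Login fails): agent_id=5 -> matches Alice
  - ticket 2 (Missing icon): agent_id=3 -> matches Leo
  - ticket 3 (Off by one): agent_id=4 -> matches Grace
  - ticket 4 (Null pointer): agent_id=5 -> matches Alice
  - ticket 5 (Stale cache): agent_id=2 -> matches Bob
  - ticket 6 (Slow page load): agent_id=4 -> matches Grace
  - ticket 7 (Bad redirect): agent_id=NULL, no match -> kept with NULL
  - ticket 8 (Broken link): agent_id=5 -> matches Alice
  - ticket 9 (Wrong total): agent_id=NULL, no match -> kept with NULL
All 9 rows appear; 2 have NULL agent.

SQL:
SELECT a.title, b.name AS agent
FROM tickets a
LEFT JOIN agents b ON a.agent_id = b.id

Result:
title          | agent
---------------+------
Login fails    | Alice
Missing icon   | Leo  
Off by one     | Grace
Null pointer   | Alice
Stale cache    | Bob  
Slow page load | Grace
Bad redirect   | NULL 
Broken link    | Alice
Wrong total    | NULL 


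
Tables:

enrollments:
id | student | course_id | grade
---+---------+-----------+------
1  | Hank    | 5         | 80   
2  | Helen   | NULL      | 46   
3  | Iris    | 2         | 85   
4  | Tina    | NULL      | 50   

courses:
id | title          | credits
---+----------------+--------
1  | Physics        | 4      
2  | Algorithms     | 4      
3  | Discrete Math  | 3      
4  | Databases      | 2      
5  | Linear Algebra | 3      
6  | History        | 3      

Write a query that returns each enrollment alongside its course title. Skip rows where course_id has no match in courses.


INNER JOIN keeps only enrollments rows whose course_id matches an id in courses. Walk through each enrollment:
  - enrollment 1 (Hank): course_id=5 -> matches Linear Algebra
  - enrollment 2 (Helen): course_id=NULL, no match -> dropped
  - enrollment 3 (Iris): course_id=2 -> matches Algorithms
  - enrollment 4 (Tina): course_id=NULL, no match -> dropped
So 2 of 4 rows are dropped.

SQL:
SELECT a.student, b.title AS course
FROM enrollments a
INNER JOIN courses b ON a.course_id = b.id

Result:
student | course        
--------+---------------
Hank    | Linear Algebra
Iris    | Algorithms    


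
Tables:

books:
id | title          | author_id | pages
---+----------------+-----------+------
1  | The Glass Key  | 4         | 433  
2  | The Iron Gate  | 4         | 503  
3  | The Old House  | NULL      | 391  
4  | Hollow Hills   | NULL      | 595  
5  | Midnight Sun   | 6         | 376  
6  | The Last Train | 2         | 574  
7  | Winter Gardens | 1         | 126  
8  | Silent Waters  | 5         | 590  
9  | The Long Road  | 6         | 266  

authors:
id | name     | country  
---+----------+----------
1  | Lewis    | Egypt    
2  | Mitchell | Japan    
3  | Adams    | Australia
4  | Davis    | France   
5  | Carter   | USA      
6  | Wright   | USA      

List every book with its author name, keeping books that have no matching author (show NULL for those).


LEFT JOIN keeps every row from books (the left table); where author_id has no match in authors, the author columns become NULL. Walk through each book:
  - book 1 (The Glass Key): author_id=4 -> matches Davis
  - book 2 (The Iron Gate): author_id=4 -> matches Davis
  - book 3 (The Old House): author_id=NULL, no match -> kept with NULL
  - book 4 (Hollow Hills): author_id=NULL, no match -> kept with NULL
  - book 5 (Midnight Sun): author_id=6 -> matches Wright
  - book 6 (The Last Train): author_id=2 -> matches Mitchell
  - book 7 (Winter Gardens): author_id=1 -> matches Lewis
  - book 8 (Silent Waters): author_id=5 -> matches Carter
  - book 9 (The Long Road): author_id=6 -> matches Wright
All 9 rows appear; 2 have NULL author.

SQL:
SELECT a.title, b.name AS author
FROM books a
LEFT JOIN authors b ON a.author_id = b.id

Result:
title          | author  
---------------+---------
The Glass Key  | Davis   
The Iron Gate  | Davis   
The Old House  | NULL    
Hollow Hills   | NULL    
Midnight Sun   | Wright  
The Last Train | Mitchell
Winter Gardens | Lewis   
Silent Waters  | Carter  
The Long Road  | Wright  


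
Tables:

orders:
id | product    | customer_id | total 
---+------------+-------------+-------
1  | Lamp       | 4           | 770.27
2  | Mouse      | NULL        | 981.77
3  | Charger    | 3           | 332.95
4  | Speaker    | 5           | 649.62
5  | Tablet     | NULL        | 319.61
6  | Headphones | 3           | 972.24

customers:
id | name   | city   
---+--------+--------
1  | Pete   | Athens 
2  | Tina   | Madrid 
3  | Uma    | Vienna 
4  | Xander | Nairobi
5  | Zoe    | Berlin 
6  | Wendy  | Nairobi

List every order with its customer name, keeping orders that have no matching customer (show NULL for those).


LEFT JOIN keeps every row from orders (the left table); where customer_id has no match in customers, the customer columns become NULL. Walk through each order:
  - order 1 (Lamp): customer_id=4 -> matches Xander
  - order 2 (Mouse): customer_id=NULL, no match -> kept with NULL
  - order 3 (Charger): customer_id=3 -> matches Uma
  - order 4 (Speaker): customer_id=5 -> matches Zoe
  - order 5 (Tablet): customer_id=NULL, no match -> kept with NULL
  - order 6 (Headphones): customer_id=3 -> matches Uma
All 6 rows appear; 2 have NULL customer.

SQL:
SELECT a.product, b.name AS customer
FROM orders a
LEFT JOIN customers b ON a.customer_id = b.id

Result:
product    | customer
-----------+---------
Lamp       | Xander  
Mouse      | NULL    
Charger    | Uma     
Speaker    | Zoe     
Tablet     | NULL    
Headphones | Uma     


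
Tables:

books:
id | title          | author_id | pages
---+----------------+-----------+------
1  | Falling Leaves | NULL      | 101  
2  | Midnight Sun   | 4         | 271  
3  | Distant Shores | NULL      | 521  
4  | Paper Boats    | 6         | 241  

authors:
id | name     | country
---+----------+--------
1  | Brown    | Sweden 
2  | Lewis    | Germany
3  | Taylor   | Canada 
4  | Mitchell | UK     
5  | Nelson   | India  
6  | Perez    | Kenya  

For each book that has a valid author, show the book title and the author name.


INNER JOIN keeps only books rows whose author_id matches an id in authors. Walk through each book:
  - book 1 (Falling Leaves): author_id=NULL, no match -> dropped
  - book 2 (Midnight Sun): author_id=4 -> matches Mitchell
  - book 3 (Distant Shores): author_id=NULL, no match -> dropped
  - book 4 (Paper Boats): author_id=6 -> matches Perez
So 2 of 4 rows are dropped.

SQL:
SELECT a.title, b.name AS author
FROM books a
INNER JOIN authors b ON a.author_id = b.id

Result:
title        | author  
-------------+---------
Midnight Sun | Mitchell
Paper Boats  | Perez   


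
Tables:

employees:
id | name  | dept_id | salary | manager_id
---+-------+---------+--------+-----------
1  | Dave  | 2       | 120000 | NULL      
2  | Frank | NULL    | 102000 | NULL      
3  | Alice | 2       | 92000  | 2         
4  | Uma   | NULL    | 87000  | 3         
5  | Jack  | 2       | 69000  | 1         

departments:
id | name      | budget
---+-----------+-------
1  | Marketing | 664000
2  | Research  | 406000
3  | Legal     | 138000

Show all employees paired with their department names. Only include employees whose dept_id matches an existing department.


INNER JOIN keeps only employees rows whose dept_id matches an id in departments. Walk through each employee:
  - employee 1 (Dave): dept_id=2 -> matches Research
  - employee 2 (Frank): dept_id=NULL, no match -> dropped
  - employee 3 (Alice): dept_id=2 -> matches Research
  - employee 4 (Uma): dept_id=NULL, no match -> dropped
  - employee 5 (Jack): dept_id=2 -> matches Research
So 2 of 5 rows are dropped.

SQL:
SELECT a.name, b.name AS department
FROM employees a
INNER JOIN departments b ON a.dept_id = b.id

Result:
name  | department
------+-----------
Dave  | Research  
Alice | Research  
Jack  | Research  


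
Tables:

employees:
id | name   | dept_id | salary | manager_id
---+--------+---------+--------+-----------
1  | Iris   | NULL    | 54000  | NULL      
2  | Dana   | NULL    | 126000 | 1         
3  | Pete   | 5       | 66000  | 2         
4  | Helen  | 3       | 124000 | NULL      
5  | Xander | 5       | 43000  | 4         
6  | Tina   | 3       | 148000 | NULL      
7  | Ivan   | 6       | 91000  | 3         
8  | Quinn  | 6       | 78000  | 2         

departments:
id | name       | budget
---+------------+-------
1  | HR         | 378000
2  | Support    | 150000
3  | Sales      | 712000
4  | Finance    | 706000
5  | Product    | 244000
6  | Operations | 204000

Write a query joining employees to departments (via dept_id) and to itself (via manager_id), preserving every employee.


Two LEFT JOINs from the same base table employees: one to departments via dept_id, one to employees itself via manager_id. Both are LEFT so every employee is preserved.
Match against departments:
  - employee 1 (Iris): dept_id=NULL, no match -> kept with NULL
  - employee 2 (Dana): dept_id=NULL, no match -> kept with NULL
  - employee 3 (Pete): dept_id=5 -> matches Product
  - employee 4 (Helen): dept_id=3 -> matches Sales
  - employee 5 (Xander): dept_id=5 -> matches Product
  - employee 6 (Tina): dept_id=3 -> matches Sales
  - employee 7 (Ivan): dept_id=6 -> matches Operations
  - employee 8 (Quinn): dept_id=6 -> matches Operations
Match against employees (self):
  - employee 1 (Iris): manager_id=NULL -> NULL
  - employee 2 (Dana): manager_id=1 -> Iris
  - employee 3 (Pete): manager_id=2 -> Dana
  - employee 4 (Helen): manager_id=NULL -> NULL
  - employee 5 (Xander): manager_id=4 -> Helen
  - employee 6 (Tina): manager_id=NULL -> NULL
  - employee 7 (Ivan): manager_id=3 -> Pete
  - employee 8 (Quinn): manager_id=2 -> Dana

SQL:
SELECT a.name, b.name AS department, c.name AS manager
FROM employees a
LEFT JOIN departments b ON a.dept_id = b.id
LEFT JOIN employees c ON a.manager_id = c.id

Result:
name   | department | manager
-------+------------+--------
Iris   | NULL       | NULL   
Dana   | NULL       | Iris   
Pete   | Product    | Dana   
Helen  | Sales      | NULL   
Xander | Product    | Helen  
Tina   | Sales      | NULL   
Ivan   | Operations | Pete   
Quinn  | Operations | Dana   


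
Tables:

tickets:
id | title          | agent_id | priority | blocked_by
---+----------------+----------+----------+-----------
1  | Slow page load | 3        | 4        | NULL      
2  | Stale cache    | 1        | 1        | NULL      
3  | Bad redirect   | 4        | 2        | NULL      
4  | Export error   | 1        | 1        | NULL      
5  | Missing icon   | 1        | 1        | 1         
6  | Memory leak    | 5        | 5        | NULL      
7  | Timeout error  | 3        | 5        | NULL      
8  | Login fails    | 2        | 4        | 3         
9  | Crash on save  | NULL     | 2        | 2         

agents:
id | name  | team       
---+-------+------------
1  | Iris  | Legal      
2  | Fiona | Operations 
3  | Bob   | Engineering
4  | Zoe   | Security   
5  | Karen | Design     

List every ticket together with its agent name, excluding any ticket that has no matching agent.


INNER JOIN keeps only tickets rows whose agent_id matches an id in agents. Walk through each ticket:
  - ticket 1 (Slow page load): agent_id=3 -> matches Bob
  - ticket 2 (Stale cache): agent_id=1 -> matches Iris
  - ticket 3 (Bad redirect): agent_id=4 -> matches Zoe
  - ticket 4 (Export error): agent_id=1 -> matches Iris
  - ticket 5 (Missing icon): agent_id=1 -> matches Iris
  - ticket 6 (Memory leak): agent_id=5 -> matches Karen
  - ticket 7 (Timeout error): agent_id=3 -> matches Bob
  - ticket 8 (Login fails): agent_id=2 -> matches Fiona
  - ticket 9 (Crash on save): agent_id=NULL, no match -> dropped
So 1 of 9 rows is dropped.

SQL:
SELECT a.title, b.name AS agent
FROM tickets a
INNER JOIN agents b ON a.agent_id = b.id

Result:
title          | agent
---------------+------
Slow page load | Bob  
Stale cache    | Iris 
Bad redirect   | Zoe  
Export error   | Iris 
Missing icon   | Iris 
Memory leak    | Karen
Timeout error  | Bob  
Login fails    | Fiona


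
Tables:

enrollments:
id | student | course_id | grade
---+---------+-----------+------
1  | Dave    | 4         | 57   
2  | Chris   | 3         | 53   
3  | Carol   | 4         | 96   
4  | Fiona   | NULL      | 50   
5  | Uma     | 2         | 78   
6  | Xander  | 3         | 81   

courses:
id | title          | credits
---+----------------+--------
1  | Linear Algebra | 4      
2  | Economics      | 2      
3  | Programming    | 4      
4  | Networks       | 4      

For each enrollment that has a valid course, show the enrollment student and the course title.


INNER JOIN keeps only enrollments rows whose course_id matches an id in courses. Walk through each enrollment:
  - enrollment 1 (Dave): course_id=4 -> matches Networks
  - enrollment 2 (Chris): course_id=3 -> matches Programming
  - enrollment 3 (Carol): course_id=4 -> matches Networks
  - enrollment 4 (Fiona): course_id=NULL, no match -> dropped
  - enrollment 5 (Uma): course_id=2 -> matches Economics
  - enrollment 6 (Xander): course_id=3 -> matches Programming
So 1 of 6 rows is dropped.

SQL:
SELECT a.student, b.title AS course
FROM enrollments a
INNER JOIN courses b ON a.course_id = b.id

Result:
student | course     
--------+------------
Dave    | Networks   
Chris   | Programming
Carol   | Networks   
Uma     | Economics  
Xander  | Programming


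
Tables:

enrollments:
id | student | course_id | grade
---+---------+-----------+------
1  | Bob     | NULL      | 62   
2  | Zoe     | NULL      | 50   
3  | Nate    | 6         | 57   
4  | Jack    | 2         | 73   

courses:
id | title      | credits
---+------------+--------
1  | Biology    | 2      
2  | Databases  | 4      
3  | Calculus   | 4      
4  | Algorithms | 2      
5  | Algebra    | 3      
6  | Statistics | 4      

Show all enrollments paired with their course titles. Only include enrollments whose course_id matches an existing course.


INNER JOIN keeps only enrollments rows whose course_id matches an id in courses. Walk through each enrollment:
  - enrollment 1 (Bob): course_id=NULL, no match -> dropped
  - enrollment 2 (Zoe): course_id=NULL, no match -> dropped
  - enrollment 3 (Nate): course_id=6 -> matches Statistics
  - enrollment 4 (Jack): course_id=2 -> matches Databases
So 2 of 4 rows are dropped.

SQL:
SELECT a.student, b.title AS course
FROM enrollments a
INNER JOIN courses b ON a.course_id = b.id

Result:
student | course    
--------+-----------
Nate    | Statistics
Jack    | Databases 


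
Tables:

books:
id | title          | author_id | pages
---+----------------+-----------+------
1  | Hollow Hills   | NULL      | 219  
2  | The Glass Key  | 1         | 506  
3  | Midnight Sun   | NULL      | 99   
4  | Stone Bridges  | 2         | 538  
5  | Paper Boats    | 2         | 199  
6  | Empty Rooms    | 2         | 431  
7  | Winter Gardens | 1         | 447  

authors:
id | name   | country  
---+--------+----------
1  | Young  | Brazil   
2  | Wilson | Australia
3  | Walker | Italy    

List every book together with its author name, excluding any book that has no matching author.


INNER JOIN keeps only books rows whose author_id matches an id in authors. Walk through each book:
  - book 1 (Hollow Hills): author_id=NULL, no match -> dropped
  - book 2 (The Glass Key): author_id=1 -> matches Young
  - book 3 (Midnight Sun): author_id=NULL, no match -> dropped
  - book 4 (Stone Bridges): author_id=2 -> matches Wilson
  - book 5 (Paper Boats): author_id=2 -> matches Wilson
  - book 6 (Empty Rooms): author_id=2 -> matches Wilson
  - book 7 (Winter Gardens): author_id=1 -> matches Young
So 2 of 7 rows are dropped.

SQL:
SELECT a.title, b.name AS author
FROM books a
INNER JOIN authors b ON a.author_id = b.id

Result:
title          | author
---------------+-------
The Glass Key  | Young 
Stone Bridges  | Wilson
Paper Boats    | Wilson
Empty Rooms    | Wilson
Winter Gardens | Young 


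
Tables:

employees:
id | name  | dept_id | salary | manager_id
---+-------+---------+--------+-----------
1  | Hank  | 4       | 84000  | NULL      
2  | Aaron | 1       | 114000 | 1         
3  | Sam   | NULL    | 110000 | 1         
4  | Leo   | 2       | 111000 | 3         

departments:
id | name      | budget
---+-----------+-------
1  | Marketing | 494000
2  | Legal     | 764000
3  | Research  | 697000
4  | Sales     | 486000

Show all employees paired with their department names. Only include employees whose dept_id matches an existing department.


INNER JOIN keeps only employees rows whose dept_id matches an id in departments. Walk through each employee:
  - employee 1 (Hank): dept_id=4 -> matches Sales
  - employee 2 (Aaron): dept_id=1 -> matches Marketing
  - employee 3 (Sam): dept_id=NULL, no match -> dropped
  - employee 4 (Leo): dept_id=2 -> matches Legal
So 1 of 4 rows is dropped.

SQL:
SELECT a.name, b.name AS department
FROM employees a
INNER JOIN departments b ON a.dept_id = b.id

Result:
name  | department
------+-----------
Hank  | Sales     
Aaron | Marketing 
Leo   | Legal     
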